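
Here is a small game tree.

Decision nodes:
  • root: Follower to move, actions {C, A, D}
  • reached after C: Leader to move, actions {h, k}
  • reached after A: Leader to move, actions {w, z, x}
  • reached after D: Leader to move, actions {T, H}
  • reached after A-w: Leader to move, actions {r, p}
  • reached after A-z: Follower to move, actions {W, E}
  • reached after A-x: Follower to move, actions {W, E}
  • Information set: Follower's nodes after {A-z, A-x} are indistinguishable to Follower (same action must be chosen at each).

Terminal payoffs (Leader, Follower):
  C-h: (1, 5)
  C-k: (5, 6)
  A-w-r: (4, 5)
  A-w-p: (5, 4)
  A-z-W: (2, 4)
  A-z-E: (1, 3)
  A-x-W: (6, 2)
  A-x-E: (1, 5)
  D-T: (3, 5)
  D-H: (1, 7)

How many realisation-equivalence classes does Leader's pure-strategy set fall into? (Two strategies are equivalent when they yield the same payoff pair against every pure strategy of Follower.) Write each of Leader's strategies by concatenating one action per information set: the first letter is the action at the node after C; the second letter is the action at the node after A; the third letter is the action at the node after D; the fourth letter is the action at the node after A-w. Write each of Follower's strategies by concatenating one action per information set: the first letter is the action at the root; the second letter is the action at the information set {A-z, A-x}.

Leader has 24 pure strategies: hwTr, hwTp, hwHr, hwHp, hzTr, hzTp, hzHr, hzHp, hxTr, hxTp, hxHr, hxHp, kwTr, kwTp, kwHr, kwHp, kzTr, kzTp, kzHr, kzHp, kxTr, kxTp, kxHr, kxHp. Columns: CW, CE, AW, AE, DW, DE.
{hwTr} → row (1,5) (1,5) (4,5) (4,5) (3,5) (3,5)
{hwTp} → row (1,5) (1,5) (5,4) (5,4) (3,5) (3,5)
{hwHr} → row (1,5) (1,5) (4,5) (4,5) (1,7) (1,7)
{hwHp} → row (1,5) (1,5) (5,4) (5,4) (1,7) (1,7)
{hzTr, hzTp} → row (1,5) (1,5) (2,4) (1,3) (3,5) (3,5)
{hzHr, hzHp} → row (1,5) (1,5) (2,4) (1,3) (1,7) (1,7)
{hxTr, hxTp} → row (1,5) (1,5) (6,2) (1,5) (3,5) (3,5)
{hxHr, hxHp} → row (1,5) (1,5) (6,2) (1,5) (1,7) (1,7)
{kwTr} → row (5,6) (5,6) (4,5) (4,5) (3,5) (3,5)
{kwTp} → row (5,6) (5,6) (5,4) (5,4) (3,5) (3,5)
{kwHr} → row (5,6) (5,6) (4,5) (4,5) (1,7) (1,7)
{kwHp} → row (5,6) (5,6) (5,4) (5,4) (1,7) (1,7)
{kzTr, kzTp} → row (5,6) (5,6) (2,4) (1,3) (3,5) (3,5)
{kzHr, kzHp} → row (5,6) (5,6) (2,4) (1,3) (1,7) (1,7)
{kxTr, kxTp} → row (5,6) (5,6) (6,2) (1,5) (3,5) (3,5)
{kxHr, kxHp} → row (5,6) (5,6) (6,2) (1,5) (1,7) (1,7)
That's 16 distinct rows out of 24 strategies.

16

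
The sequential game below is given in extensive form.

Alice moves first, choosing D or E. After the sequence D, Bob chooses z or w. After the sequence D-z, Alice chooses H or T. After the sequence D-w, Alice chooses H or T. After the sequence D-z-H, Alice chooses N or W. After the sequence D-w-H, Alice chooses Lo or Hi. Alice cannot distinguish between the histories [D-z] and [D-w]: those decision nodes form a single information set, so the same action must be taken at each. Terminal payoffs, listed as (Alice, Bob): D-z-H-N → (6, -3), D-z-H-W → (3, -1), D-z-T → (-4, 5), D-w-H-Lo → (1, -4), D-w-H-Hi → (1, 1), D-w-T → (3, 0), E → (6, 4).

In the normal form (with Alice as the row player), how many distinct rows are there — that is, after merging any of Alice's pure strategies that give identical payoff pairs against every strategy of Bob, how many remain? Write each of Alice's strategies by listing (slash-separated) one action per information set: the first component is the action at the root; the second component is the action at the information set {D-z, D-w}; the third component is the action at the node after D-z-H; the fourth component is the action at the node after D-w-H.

Alice has 16 pure strategies: D/H/N/Lo, D/H/N/Hi, D/H/W/Lo, D/H/W/Hi, D/T/N/Lo, D/T/N/Hi, D/T/W/Lo, D/T/W/Hi, E/H/N/Lo, E/H/N/Hi, E/H/W/Lo, E/H/W/Hi, E/T/N/Lo, E/T/N/Hi, E/T/W/Lo, E/T/W/Hi. Columns: z, w.
{D/H/N/Lo} → row (6,-3) (1,-4)
{D/H/N/Hi} → row (6,-3) (1,1)
{D/H/W/Lo} → row (3,-1) (1,-4)
{D/H/W/Hi} → row (3,-1) (1,1)
{D/T/N/Lo, D/T/N/Hi, D/T/W/Lo, D/T/W/Hi} → row (-4,5) (3,0)
{E/H/N/Lo, E/H/N/Hi, E/H/W/Lo, E/H/W/Hi, E/T/N/Lo, E/T/N/Hi, E/T/W/Lo, E/T/W/Hi} → row (6,4) (6,4)
That's 6 distinct rows out of 16 strategies.

6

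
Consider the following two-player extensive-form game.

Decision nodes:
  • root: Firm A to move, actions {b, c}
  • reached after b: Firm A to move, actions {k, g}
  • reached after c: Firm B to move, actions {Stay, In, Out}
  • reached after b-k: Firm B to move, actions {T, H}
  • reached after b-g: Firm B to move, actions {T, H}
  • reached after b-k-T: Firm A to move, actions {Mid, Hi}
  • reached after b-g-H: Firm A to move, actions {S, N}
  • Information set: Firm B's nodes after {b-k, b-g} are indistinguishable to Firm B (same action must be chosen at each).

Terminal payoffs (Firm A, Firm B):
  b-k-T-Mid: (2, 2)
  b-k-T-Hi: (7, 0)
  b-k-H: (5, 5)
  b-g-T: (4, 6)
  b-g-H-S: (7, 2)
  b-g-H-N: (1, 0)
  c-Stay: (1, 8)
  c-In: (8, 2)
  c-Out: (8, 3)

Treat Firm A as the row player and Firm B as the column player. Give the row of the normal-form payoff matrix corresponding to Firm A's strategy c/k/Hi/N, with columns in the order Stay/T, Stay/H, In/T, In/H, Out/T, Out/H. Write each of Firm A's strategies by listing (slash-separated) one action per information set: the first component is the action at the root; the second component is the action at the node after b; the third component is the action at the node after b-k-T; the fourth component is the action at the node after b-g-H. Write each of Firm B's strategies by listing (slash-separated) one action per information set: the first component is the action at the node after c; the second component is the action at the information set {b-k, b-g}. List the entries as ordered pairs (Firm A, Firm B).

vs Stay/T: Firm A plays c → Firm B plays Stay at [c] → (1, 8)
vs Stay/H: Firm A plays c → Firm B plays Stay at [c] → (1, 8)
vs In/T: Firm A plays c → Firm B plays In at [c] → (8, 2)
vs In/H: Firm A plays c → Firm B plays In at [c] → (8, 2)
vs Out/T: Firm A plays c → Firm B plays Out at [c] → (8, 3)
vs Out/H: Firm A plays c → Firm B plays Out at [c] → (8, 3)

(1,8) (1,8) (8,2) (8,2) (8,3) (8,3)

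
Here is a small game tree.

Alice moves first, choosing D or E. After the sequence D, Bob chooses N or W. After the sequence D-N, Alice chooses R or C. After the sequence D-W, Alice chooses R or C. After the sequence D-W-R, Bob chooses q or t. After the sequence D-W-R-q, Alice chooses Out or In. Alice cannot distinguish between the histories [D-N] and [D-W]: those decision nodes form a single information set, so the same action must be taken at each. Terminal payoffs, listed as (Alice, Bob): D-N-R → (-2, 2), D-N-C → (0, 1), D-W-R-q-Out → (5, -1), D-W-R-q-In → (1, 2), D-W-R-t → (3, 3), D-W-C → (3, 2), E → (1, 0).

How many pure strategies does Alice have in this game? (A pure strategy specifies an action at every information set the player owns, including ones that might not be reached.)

Alice owns the root with actions {D, E} — two choices.
Alice owns the information set {D-N, D-W} with actions {R, C} — two choices.
Alice owns the node after D-W-R-q with actions {Out, In} — two choices.
A pure strategy fixes one action at each information set independently, so the count is the product 2 × 2 × 2 = 8.
(For reference, Bob has 4 pure strategies, giving a 8×4 normal-form matrix.)

8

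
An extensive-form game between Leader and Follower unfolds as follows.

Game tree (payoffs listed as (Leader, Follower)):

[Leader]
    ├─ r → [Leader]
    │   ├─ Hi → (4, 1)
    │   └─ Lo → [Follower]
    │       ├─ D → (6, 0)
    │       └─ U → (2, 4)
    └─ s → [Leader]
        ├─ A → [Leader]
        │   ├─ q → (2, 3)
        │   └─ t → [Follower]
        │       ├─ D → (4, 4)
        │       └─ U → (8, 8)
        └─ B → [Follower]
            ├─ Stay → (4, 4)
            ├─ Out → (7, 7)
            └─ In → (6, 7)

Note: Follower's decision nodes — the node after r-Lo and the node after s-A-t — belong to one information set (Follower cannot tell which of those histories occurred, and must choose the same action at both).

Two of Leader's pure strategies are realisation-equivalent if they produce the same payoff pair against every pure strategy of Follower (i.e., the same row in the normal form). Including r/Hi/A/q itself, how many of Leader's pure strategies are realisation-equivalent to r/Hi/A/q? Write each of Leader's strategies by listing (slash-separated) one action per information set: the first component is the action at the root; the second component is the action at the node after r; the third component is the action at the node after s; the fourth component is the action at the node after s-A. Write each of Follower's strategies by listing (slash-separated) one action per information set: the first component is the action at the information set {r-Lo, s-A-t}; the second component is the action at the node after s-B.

4

Row for r/Hi/A/q (columns D/Stay, D/Out, D/In, U/Stay, U/Out, U/In): (4,1) (4,1) (4,1) (4,1) (4,1) (4,1).
Under r/Hi/A/q, Leader's choice at the node after s and at the node after s-A can never be reached regardless of what Follower does, so varying those choices leaves every outcome unchanged.
Holding the reachable choices fixed and varying the unreachable ones freely already gives 2 × 2 = 4 equivalent strategies.
No other strategy reproduces this row, so those 4 are the full class: r/Hi/A/q, r/Hi/A/t, r/Hi/B/q, r/Hi/B/t.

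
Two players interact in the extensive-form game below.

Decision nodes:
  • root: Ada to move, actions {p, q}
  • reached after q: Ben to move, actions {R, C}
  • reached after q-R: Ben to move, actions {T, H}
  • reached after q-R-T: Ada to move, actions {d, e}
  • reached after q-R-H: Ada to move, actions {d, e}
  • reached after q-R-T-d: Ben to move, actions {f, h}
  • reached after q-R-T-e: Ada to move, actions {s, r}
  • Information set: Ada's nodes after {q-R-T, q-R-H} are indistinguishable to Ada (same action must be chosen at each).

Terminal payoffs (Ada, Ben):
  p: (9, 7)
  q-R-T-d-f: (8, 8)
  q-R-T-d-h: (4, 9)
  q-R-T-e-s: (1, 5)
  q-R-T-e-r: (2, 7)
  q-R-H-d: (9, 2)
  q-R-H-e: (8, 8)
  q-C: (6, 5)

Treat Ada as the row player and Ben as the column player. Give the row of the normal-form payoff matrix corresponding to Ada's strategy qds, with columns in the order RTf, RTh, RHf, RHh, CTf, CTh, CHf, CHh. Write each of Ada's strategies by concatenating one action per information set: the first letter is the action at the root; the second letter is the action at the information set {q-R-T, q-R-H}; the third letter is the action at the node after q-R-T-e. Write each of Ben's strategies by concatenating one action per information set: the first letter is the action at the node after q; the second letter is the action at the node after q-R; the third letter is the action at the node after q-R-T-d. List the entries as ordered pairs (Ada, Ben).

(8,8) (4,9) (9,2) (9,2) (6,5) (6,5) (6,5) (6,5)

vs RTf: Ada plays q → Ben plays R at [q] → Ben plays T at [q-R] → Ada plays d at [q-R-T] → Ben plays f at [q-R-T-d] → (8, 8)
vs RTh: Ada plays q → Ben plays R at [q] → Ben plays T at [q-R] → Ada plays d at [q-R-T] → Ben plays h at [q-R-T-d] → (4, 9)
vs RHf: Ada plays q → Ben plays R at [q] → Ben plays H at [q-R] → Ada plays d at [q-R-H] → (9, 2)
vs RHh: Ada plays q → Ben plays R at [q] → Ben plays H at [q-R] → Ada plays d at [q-R-H] → (9, 2)
vs CTf: Ada plays q → Ben plays C at [q] → (6, 5)
vs CTh: Ada plays q → Ben plays C at [q] → (6, 5)
vs CHf: Ada plays q → Ben plays C at [q] → (6, 5)
vs CHh: Ada plays q → Ben plays C at [q] → (6, 5)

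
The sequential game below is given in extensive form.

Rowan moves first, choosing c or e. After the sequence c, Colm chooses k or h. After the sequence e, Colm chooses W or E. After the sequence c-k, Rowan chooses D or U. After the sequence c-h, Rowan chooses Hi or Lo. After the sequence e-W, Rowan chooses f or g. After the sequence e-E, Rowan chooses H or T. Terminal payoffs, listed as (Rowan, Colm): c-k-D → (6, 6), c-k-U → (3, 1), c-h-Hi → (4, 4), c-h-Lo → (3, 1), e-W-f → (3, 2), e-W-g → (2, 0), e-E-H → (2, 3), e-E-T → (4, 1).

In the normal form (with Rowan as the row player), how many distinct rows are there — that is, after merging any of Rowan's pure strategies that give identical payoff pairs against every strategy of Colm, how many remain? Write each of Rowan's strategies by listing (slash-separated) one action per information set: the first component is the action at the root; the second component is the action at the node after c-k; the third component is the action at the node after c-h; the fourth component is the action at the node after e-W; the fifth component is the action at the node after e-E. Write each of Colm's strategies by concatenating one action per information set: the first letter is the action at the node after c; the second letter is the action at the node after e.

Rowan has 32 pure strategies: c/D/Hi/f/H, c/D/Hi/f/T, c/D/Hi/g/H, c/D/Hi/g/T, c/D/Lo/f/H, c/D/Lo/f/T, c/D/Lo/g/H, c/D/Lo/g/T, c/U/Hi/f/H, c/U/Hi/f/T, c/U/Hi/g/H, c/U/Hi/g/T, c/U/Lo/f/H, c/U/Lo/f/T, c/U/Lo/g/H, c/U/Lo/g/T, e/D/Hi/f/H, e/D/Hi/f/T, e/D/Hi/g/H, e/D/Hi/g/T, e/D/Lo/f/H, e/D/Lo/f/T, e/D/Lo/g/H, e/D/Lo/g/T, e/U/Hi/f/H, e/U/Hi/f/T, e/U/Hi/g/H, e/U/Hi/g/T, e/U/Lo/f/H, e/U/Lo/f/T, e/U/Lo/g/H, e/U/Lo/g/T. Columns: kW, kE, hW, hE.
{c/D/Hi/f/H, c/D/Hi/f/T, c/D/Hi/g/H, c/D/Hi/g/T} → row (6,6) (6,6) (4,4) (4,4)
{c/D/Lo/f/H, c/D/Lo/f/T, c/D/Lo/g/H, c/D/Lo/g/T} → row (6,6) (6,6) (3,1) (3,1)
{c/U/Hi/f/H, c/U/Hi/f/T, c/U/Hi/g/H, c/U/Hi/g/T} → row (3,1) (3,1) (4,4) (4,4)
{c/U/Lo/f/H, c/U/Lo/f/T, c/U/Lo/g/H, c/U/Lo/g/T} → row (3,1) (3,1) (3,1) (3,1)
{e/D/Hi/f/H, e/D/Lo/f/H, e/U/Hi/f/H, e/U/Lo/f/H} → row (3,2) (2,3) (3,2) (2,3)
{e/D/Hi/f/T, e/D/Lo/f/T, e/U/Hi/f/T, e/U/Lo/f/T} → row (3,2) (4,1) (3,2) (4,1)
{e/D/Hi/g/H, e/D/Lo/g/H, e/U/Hi/g/H, e/U/Lo/g/H} → row (2,0) (2,3) (2,0) (2,3)
{e/D/Hi/g/T, e/D/Lo/g/T, e/U/Hi/g/T, e/U/Lo/g/T} → row (2,0) (4,1) (2,0) (4,1)
That's 8 distinct rows out of 32 strategies.

8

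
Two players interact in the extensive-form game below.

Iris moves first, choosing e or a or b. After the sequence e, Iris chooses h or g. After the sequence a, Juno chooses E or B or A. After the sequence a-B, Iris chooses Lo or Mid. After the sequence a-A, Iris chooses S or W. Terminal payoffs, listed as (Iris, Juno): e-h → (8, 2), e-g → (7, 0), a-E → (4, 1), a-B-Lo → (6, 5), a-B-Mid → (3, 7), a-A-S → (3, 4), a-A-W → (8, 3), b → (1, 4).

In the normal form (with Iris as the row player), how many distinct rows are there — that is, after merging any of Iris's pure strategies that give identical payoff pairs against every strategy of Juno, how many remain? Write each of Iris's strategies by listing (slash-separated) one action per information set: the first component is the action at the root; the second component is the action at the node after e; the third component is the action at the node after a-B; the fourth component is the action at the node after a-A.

Iris has 24 pure strategies: e/h/Lo/S, e/h/Lo/W, e/h/Mid/S, e/h/Mid/W, e/g/Lo/S, e/g/Lo/W, e/g/Mid/S, e/g/Mid/W, a/h/Lo/S, a/h/Lo/W, a/h/Mid/S, a/h/Mid/W, a/g/Lo/S, a/g/Lo/W, a/g/Mid/S, a/g/Mid/W, b/h/Lo/S, b/h/Lo/W, b/h/Mid/S, b/h/Mid/W, b/g/Lo/S, b/g/Lo/W, b/g/Mid/S, b/g/Mid/W. Columns: E, B, A.
{e/h/Lo/S, e/h/Lo/W, e/h/Mid/S, e/h/Mid/W} → row (8,2) (8,2) (8,2)
{e/g/Lo/S, e/g/Lo/W, e/g/Mid/S, e/g/Mid/W} → row (7,0) (7,0) (7,0)
{a/h/Lo/S, a/g/Lo/S} → row (4,1) (6,5) (3,4)
{a/h/Lo/W, a/g/Lo/W} → row (4,1) (6,5) (8,3)
{a/h/Mid/S, a/g/Mid/S} → row (4,1) (3,7) (3,4)
{a/h/Mid/W, a/g/Mid/W} → row (4,1) (3,7) (8,3)
{b/h/Lo/S, b/h/Lo/W, b/h/Mid/S, b/h/Mid/W, b/g/Lo/S, b/g/Lo/W, b/g/Mid/S, b/g/Mid/W} → row (1,4) (1,4) (1,4)
That's 7 distinct rows out of 24 strategies.

7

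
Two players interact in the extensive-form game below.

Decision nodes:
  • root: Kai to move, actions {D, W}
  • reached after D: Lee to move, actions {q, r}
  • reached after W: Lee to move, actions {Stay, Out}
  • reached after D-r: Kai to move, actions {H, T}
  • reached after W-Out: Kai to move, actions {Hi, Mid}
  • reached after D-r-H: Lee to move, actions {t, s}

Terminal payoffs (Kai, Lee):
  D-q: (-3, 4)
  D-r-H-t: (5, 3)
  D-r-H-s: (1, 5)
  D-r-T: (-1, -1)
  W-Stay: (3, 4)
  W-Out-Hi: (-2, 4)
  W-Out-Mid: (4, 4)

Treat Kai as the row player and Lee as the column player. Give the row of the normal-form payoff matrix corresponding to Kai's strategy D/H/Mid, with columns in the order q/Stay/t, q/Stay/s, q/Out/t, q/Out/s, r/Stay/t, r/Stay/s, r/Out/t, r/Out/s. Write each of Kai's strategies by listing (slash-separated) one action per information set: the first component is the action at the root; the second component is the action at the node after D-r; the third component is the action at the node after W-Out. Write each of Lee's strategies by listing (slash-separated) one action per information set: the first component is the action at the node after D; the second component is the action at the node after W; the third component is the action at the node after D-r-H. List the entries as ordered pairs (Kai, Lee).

(-3,4) (-3,4) (-3,4) (-3,4) (5,3) (1,5) (5,3) (1,5)

vs q/Stay/t: Kai plays D → Lee plays q at [D] → (-3, 4)
vs q/Stay/s: Kai plays D → Lee plays q at [D] → (-3, 4)
vs q/Out/t: Kai plays D → Lee plays q at [D] → (-3, 4)
vs q/Out/s: Kai plays D → Lee plays q at [D] → (-3, 4)
vs r/Stay/t: Kai plays D → Lee plays r at [D] → Kai plays H at [D-r] → Lee plays t at [D-r-H] → (5, 3)
vs r/Stay/s: Kai plays D → Lee plays r at [D] → Kai plays H at [D-r] → Lee plays s at [D-r-H] → (1, 5)
vs r/Out/t: Kai plays D → Lee plays r at [D] → Kai plays H at [D-r] → Lee plays t at [D-r-H] → (5, 3)
vs r/Out/s: Kai plays D → Lee plays r at [D] → Kai plays H at [D-r] → Lee plays s at [D-r-H] → (1, 5)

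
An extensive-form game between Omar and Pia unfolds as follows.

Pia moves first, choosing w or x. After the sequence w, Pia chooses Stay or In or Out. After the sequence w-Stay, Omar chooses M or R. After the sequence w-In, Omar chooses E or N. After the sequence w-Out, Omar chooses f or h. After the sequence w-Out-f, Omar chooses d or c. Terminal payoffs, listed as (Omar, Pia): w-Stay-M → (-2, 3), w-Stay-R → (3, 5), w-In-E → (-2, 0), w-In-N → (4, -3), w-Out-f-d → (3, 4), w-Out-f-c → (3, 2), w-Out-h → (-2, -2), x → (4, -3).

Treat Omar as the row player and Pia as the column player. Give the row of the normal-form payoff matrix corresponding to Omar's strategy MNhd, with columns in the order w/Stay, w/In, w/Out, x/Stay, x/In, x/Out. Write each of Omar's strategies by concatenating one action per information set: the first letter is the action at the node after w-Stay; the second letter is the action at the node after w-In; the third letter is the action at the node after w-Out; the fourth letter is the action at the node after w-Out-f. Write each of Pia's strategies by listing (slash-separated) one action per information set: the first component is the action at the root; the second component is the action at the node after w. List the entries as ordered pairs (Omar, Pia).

vs w/Stay: Pia plays w → Pia plays Stay at [w] → Omar plays M at [w-Stay] → (-2, 3)
vs w/In: Pia plays w → Pia plays In at [w] → Omar plays N at [w-In] → (4, -3)
vs w/Out: Pia plays w → Pia plays Out at [w] → Omar plays h at [w-Out] → (-2, -2)
vs x/Stay: Pia plays x → (4, -3)
vs x/In: Pia plays x → (4, -3)
vs x/Out: Pia plays x → (4, -3)

(-2,3) (4,-3) (-2,-2) (4,-3) (4,-3) (4,-3)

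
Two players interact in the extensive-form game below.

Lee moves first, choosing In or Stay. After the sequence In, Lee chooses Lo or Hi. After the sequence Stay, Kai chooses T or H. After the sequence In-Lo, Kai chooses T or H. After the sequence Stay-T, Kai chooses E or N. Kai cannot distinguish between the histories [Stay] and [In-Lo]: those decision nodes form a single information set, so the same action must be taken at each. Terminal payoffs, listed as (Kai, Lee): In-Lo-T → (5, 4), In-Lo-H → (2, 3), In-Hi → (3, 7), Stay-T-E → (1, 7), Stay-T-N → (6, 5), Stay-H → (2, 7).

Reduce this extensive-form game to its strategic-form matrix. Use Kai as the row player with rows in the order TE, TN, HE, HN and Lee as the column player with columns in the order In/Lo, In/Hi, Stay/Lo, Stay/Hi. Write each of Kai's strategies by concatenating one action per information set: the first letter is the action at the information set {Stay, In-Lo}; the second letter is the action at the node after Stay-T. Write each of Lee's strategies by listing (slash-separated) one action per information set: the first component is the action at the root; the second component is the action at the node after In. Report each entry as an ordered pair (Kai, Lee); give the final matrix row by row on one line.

TE: (5,4) (3,7) (1,7) (1,7) | TN: (5,4) (3,7) (6,5) (6,5) | HE: (2,3) (3,7) (2,7) (2,7) | HN: (2,3) (3,7) (2,7) (2,7)

        In/Lo    In/Hi  Stay/Lo  Stay/Hi
  TE    (5,4)    (3,7)    (1,7)    (1,7)
  TN    (5,4)    (3,7)    (6,5)    (6,5)
  HE    (2,3)    (3,7)    (2,7)    (2,7)
  HN    (2,3)    (3,7)    (2,7)    (2,7)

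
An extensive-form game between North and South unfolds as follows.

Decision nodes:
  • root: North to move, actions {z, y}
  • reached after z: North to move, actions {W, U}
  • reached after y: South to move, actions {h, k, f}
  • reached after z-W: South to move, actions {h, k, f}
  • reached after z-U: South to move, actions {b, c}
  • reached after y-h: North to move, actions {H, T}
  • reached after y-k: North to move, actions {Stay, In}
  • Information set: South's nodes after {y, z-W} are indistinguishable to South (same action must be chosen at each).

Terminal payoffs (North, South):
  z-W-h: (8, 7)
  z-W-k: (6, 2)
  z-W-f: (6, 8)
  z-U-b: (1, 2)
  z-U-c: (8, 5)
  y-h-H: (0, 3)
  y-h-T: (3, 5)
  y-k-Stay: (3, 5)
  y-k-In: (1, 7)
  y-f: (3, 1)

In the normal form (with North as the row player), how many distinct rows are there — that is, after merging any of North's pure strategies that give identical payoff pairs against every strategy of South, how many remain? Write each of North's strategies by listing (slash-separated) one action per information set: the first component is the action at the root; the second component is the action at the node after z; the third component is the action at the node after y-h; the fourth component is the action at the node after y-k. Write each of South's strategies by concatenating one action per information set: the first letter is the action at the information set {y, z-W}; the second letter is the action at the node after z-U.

6

North has 16 pure strategies: z/W/H/Stay, z/W/H/In, z/W/T/Stay, z/W/T/In, z/U/H/Stay, z/U/H/In, z/U/T/Stay, z/U/T/In, y/W/H/Stay, y/W/H/In, y/W/T/Stay, y/W/T/In, y/U/H/Stay, y/U/H/In, y/U/T/Stay, y/U/T/In. Columns: hb, hc, kb, kc, fb, fc.
{z/W/H/Stay, z/W/H/In, z/W/T/Stay, z/W/T/In} → row (8,7) (8,7) (6,2) (6,2) (6,8) (6,8)
{z/U/H/Stay, z/U/H/In, z/U/T/Stay, z/U/T/In} → row (1,2) (8,5) (1,2) (8,5) (1,2) (8,5)
{y/W/H/Stay, y/U/H/Stay} → row (0,3) (0,3) (3,5) (3,5) (3,1) (3,1)
{y/W/H/In, y/U/H/In} → row (0,3) (0,3) (1,7) (1,7) (3,1) (3,1)
{y/W/T/Stay, y/U/T/Stay} → row (3,5) (3,5) (3,5) (3,5) (3,1) (3,1)
{y/W/T/In, y/U/T/In} → row (3,5) (3,5) (1,7) (1,7) (3,1) (3,1)
That's 6 distinct rows out of 16 strategies.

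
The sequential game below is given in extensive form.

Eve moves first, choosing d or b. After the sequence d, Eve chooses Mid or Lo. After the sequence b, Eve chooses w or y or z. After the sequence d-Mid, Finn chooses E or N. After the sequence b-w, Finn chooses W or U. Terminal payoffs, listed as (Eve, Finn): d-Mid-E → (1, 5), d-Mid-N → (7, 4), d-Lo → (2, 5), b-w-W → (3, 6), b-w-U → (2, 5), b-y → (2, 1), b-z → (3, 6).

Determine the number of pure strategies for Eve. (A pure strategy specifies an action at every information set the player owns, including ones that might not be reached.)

Eve owns the root with actions {d, b} — two choices.
Eve owns the node after d with actions {Mid, Lo} — two choices.
Eve owns the node after b with actions {w, y, z} — three choices.
A pure strategy fixes one action at each information set independently, so the count is the product 2 × 2 × 3 = 12.
(For reference, Finn has 4 pure strategies, giving a 12×4 normal-form matrix.)

12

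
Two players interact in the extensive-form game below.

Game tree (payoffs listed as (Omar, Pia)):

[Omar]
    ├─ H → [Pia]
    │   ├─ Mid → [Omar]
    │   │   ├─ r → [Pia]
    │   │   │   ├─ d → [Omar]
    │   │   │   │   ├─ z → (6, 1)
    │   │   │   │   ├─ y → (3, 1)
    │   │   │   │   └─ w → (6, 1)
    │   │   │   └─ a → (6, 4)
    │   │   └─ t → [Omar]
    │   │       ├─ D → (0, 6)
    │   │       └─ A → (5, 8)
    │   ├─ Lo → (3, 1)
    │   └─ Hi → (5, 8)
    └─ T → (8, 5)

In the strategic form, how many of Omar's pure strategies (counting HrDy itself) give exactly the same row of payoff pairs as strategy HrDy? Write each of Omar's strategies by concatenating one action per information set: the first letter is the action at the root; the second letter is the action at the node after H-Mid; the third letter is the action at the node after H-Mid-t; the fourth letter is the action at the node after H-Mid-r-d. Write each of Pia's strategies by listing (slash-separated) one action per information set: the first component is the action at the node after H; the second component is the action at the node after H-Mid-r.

2

Row for HrDy (columns Mid/d, Mid/a, Lo/d, Lo/a, Hi/d, Hi/a): (3,1) (6,4) (3,1) (3,1) (5,8) (5,8).
Under HrDy, Omar's choice at the node after H-Mid-t can never be reached regardless of what Pia does, so varying those choices leaves every outcome unchanged.
Holding the reachable choices fixed and varying the unreachable one freely already gives 2 equivalent strategies.
No other strategy reproduces this row, so those 2 are the full class: HrDy, HrAy.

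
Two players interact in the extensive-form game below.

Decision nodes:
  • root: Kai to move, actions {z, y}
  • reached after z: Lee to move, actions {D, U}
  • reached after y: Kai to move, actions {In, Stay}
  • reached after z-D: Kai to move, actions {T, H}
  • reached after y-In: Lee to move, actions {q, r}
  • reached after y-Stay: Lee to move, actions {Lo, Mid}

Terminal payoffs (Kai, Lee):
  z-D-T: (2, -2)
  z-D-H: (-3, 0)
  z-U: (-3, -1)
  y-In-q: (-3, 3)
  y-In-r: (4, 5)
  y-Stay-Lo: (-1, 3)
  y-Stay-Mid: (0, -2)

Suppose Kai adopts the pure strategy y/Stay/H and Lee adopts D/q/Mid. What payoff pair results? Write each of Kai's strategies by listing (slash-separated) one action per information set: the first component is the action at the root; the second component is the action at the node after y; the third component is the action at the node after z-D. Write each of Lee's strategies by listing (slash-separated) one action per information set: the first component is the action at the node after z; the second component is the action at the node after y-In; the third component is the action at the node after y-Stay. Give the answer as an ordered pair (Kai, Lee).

(0, -2)

Trace the play path from the root:
  Kai plays y
  Kai plays Stay at [y]
  Lee plays Mid at [y-Stay]
→ terminal payoff (0, -2).
(Kai's choice at the node after z-D is never reached on this path, so it doesn't affect the outcome.)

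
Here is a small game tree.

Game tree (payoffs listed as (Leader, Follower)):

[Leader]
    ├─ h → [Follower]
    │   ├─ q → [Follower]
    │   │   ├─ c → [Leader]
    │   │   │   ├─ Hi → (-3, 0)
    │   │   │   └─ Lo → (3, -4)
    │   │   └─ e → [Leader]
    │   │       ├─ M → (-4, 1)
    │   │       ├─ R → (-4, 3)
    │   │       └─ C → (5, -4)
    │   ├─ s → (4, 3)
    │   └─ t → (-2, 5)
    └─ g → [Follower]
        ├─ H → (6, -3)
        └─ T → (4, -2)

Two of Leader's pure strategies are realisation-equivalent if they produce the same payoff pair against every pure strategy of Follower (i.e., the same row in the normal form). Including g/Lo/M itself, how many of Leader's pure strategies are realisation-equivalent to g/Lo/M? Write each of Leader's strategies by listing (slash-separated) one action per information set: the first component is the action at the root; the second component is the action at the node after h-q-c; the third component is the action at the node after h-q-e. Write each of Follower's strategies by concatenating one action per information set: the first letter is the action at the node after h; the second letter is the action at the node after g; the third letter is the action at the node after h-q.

Row for g/Lo/M (columns qHc, qHe, qTc, qTe, sHc, sHe, sTc, sTe, tHc, tHe, tTc, tTe): (6,-3) (6,-3) (4,-2) (4,-2) (6,-3) (6,-3) (4,-2) (4,-2) (6,-3) (6,-3) (4,-2) (4,-2).
Under g/Lo/M, Leader's choice at the node after h-q-c and at the node after h-q-e can never be reached regardless of what Follower does, so varying those choices leaves every outcome unchanged.
Holding the reachable choices fixed and varying the unreachable ones freely already gives 2 × 3 = 6 equivalent strategies.
No other strategy reproduces this row, so those 6 are the full class: g/Hi/M, g/Hi/R, g/Hi/C, g/Lo/M, g/Lo/R, g/Lo/C.

6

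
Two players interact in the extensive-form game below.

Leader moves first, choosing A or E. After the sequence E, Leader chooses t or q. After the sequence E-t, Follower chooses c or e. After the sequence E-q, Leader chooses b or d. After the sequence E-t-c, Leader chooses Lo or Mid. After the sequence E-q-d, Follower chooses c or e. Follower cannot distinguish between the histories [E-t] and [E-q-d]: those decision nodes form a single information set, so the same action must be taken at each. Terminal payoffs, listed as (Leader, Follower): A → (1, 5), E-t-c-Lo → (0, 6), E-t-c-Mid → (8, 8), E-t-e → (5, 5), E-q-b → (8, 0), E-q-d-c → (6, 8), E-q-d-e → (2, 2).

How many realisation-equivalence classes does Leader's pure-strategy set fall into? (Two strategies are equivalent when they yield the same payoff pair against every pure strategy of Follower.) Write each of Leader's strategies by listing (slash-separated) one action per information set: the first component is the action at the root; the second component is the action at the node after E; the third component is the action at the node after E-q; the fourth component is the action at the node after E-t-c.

5

Leader has 16 pure strategies: A/t/b/Lo, A/t/b/Mid, A/t/d/Lo, A/t/d/Mid, A/q/b/Lo, A/q/b/Mid, A/q/d/Lo, A/q/d/Mid, E/t/b/Lo, E/t/b/Mid, E/t/d/Lo, E/t/d/Mid, E/q/b/Lo, E/q/b/Mid, E/q/d/Lo, E/q/d/Mid. Columns: c, e.
{A/t/b/Lo, A/t/b/Mid, A/t/d/Lo, A/t/d/Mid, A/q/b/Lo, A/q/b/Mid, A/q/d/Lo, A/q/d/Mid} → row (1,5) (1,5)
{E/t/b/Lo, E/t/d/Lo} → row (0,6) (5,5)
{E/t/b/Mid, E/t/d/Mid} → row (8,8) (5,5)
{E/q/b/Lo, E/q/b/Mid} → row (8,0) (8,0)
{E/q/d/Lo, E/q/d/Mid} → row (6,8) (2,2)
That's 5 distinct rows out of 16 strategies.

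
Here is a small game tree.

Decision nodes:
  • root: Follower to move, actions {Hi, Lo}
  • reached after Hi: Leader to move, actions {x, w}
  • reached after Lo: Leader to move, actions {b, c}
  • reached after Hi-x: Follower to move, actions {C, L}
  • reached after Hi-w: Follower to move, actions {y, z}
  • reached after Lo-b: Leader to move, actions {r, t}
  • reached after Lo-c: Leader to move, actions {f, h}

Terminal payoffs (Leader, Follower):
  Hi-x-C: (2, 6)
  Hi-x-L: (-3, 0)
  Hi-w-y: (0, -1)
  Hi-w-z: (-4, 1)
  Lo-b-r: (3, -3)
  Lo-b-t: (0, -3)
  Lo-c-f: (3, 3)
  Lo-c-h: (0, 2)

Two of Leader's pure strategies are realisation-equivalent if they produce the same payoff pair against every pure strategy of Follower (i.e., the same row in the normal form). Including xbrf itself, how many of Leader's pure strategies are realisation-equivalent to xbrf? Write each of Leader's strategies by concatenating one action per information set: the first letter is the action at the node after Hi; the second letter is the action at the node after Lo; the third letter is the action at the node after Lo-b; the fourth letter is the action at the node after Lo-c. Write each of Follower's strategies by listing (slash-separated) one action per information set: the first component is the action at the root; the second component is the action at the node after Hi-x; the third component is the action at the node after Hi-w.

Row for xbrf (columns Hi/C/y, Hi/C/z, Hi/L/y, Hi/L/z, Lo/C/y, Lo/C/z, Lo/L/y, Lo/L/z): (2,6) (2,6) (-3,0) (-3,0) (3,-3) (3,-3) (3,-3) (3,-3).
Under xbrf, Leader's choice at the node after Lo-c can never be reached regardless of what Follower does, so varying those choices leaves every outcome unchanged.
Holding the reachable choices fixed and varying the unreachable one freely already gives 2 equivalent strategies.
No other strategy reproduces this row, so those 2 are the full class: xbrf, xbrh.

2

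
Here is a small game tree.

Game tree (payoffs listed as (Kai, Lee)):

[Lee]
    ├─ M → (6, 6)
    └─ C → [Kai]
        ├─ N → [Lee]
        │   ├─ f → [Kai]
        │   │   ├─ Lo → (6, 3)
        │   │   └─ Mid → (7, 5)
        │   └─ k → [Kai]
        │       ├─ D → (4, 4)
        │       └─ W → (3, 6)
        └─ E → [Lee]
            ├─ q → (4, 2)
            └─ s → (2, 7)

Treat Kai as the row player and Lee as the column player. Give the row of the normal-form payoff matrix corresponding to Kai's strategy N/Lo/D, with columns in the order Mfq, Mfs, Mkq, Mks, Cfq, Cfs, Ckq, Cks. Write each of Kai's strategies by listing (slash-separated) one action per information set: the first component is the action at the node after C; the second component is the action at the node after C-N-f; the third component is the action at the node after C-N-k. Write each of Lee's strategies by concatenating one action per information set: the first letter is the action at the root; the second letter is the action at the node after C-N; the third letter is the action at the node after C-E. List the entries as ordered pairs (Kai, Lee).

(6,6) (6,6) (6,6) (6,6) (6,3) (6,3) (4,4) (4,4)

vs Mfq: Lee plays M → (6, 6)
vs Mfs: Lee plays M → (6, 6)
vs Mkq: Lee plays M → (6, 6)
vs Mks: Lee plays M → (6, 6)
vs Cfq: Lee plays C → Kai plays N at [C] → Lee plays f at [C-N] → Kai plays Lo at [C-N-f] → (6, 3)
vs Cfs: Lee plays C → Kai plays N at [C] → Lee plays f at [C-N] → Kai plays Lo at [C-N-f] → (6, 3)
vs Ckq: Lee plays C → Kai plays N at [C] → Lee plays k at [C-N] → Kai plays D at [C-N-k] → (4, 4)
vs Cks: Lee plays C → Kai plays N at [C] → Lee plays k at [C-N] → Kai plays D at [C-N-k] → (4, 4)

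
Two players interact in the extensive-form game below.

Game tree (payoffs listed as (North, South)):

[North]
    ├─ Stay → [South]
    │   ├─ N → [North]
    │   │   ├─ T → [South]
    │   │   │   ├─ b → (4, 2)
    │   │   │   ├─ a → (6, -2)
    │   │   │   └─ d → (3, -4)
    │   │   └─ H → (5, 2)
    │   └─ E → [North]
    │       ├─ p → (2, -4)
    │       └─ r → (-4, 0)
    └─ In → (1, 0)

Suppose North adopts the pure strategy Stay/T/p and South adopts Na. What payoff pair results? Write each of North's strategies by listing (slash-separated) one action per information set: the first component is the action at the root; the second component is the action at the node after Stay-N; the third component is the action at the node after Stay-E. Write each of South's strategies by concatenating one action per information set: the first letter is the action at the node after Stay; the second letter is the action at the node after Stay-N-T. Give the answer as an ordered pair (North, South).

Trace the play path from the root:
  North plays Stay
  South plays N at [Stay]
  North plays T at [Stay-N]
  South plays a at [Stay-N-T]
→ terminal payoff (6, -2).
(North's choice at the node after Stay-E is never reached on this path, so it doesn't affect the outcome.)

(6, -2)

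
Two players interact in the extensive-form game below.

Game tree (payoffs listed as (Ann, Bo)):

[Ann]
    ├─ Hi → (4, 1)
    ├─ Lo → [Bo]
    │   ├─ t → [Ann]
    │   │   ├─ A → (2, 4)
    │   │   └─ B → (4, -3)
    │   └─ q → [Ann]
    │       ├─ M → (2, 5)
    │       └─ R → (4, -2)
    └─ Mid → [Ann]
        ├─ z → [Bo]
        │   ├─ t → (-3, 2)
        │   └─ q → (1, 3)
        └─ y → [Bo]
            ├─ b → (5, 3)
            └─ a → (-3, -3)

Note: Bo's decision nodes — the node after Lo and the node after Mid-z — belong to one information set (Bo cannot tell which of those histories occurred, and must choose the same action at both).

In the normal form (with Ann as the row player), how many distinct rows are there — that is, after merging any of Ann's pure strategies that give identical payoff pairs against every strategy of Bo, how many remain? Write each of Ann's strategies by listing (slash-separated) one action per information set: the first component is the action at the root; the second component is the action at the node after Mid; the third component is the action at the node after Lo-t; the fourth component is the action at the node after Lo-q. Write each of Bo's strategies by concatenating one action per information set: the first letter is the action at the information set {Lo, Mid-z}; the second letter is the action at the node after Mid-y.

Ann has 24 pure strategies: Hi/z/A/M, Hi/z/A/R, Hi/z/B/M, Hi/z/B/R, Hi/y/A/M, Hi/y/A/R, Hi/y/B/M, Hi/y/B/R, Lo/z/A/M, Lo/z/A/R, Lo/z/B/M, Lo/z/B/R, Lo/y/A/M, Lo/y/A/R, Lo/y/B/M, Lo/y/B/R, Mid/z/A/M, Mid/z/A/R, Mid/z/B/M, Mid/z/B/R, Mid/y/A/M, Mid/y/A/R, Mid/y/B/M, Mid/y/B/R. Columns: tb, ta, qb, qa.
{Hi/z/A/M, Hi/z/A/R, Hi/z/B/M, Hi/z/B/R, Hi/y/A/M, Hi/y/A/R, Hi/y/B/M, Hi/y/B/R} → row (4,1) (4,1) (4,1) (4,1)
{Lo/z/A/M, Lo/y/A/M} → row (2,4) (2,4) (2,5) (2,5)
{Lo/z/A/R, Lo/y/A/R} → row (2,4) (2,4) (4,-2) (4,-2)
{Lo/z/B/M, Lo/y/B/M} → row (4,-3) (4,-3) (2,5) (2,5)
{Lo/z/B/R, Lo/y/B/R} → row (4,-3) (4,-3) (4,-2) (4,-2)
{Mid/z/A/M, Mid/z/A/R, Mid/z/B/M, Mid/z/B/R} → row (-3,2) (-3,2) (1,3) (1,3)
{Mid/y/A/M, Mid/y/A/R, Mid/y/B/M, Mid/y/B/R} → row (5,3) (-3,-3) (5,3) (-3,-3)
That's 7 distinct rows out of 24 strategies.

7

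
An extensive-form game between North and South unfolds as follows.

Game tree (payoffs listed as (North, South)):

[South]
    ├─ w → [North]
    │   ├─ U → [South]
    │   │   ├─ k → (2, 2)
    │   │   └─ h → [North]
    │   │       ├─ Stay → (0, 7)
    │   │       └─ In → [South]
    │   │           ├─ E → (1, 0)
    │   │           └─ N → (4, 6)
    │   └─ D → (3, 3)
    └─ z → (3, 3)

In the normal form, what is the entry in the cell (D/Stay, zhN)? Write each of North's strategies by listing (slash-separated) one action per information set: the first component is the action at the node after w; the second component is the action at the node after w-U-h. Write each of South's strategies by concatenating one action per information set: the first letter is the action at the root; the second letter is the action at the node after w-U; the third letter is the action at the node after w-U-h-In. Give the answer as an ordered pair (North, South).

(3, 3)

Trace the play path from the root:
  South plays z
→ terminal payoff (3, 3).
(North's choice at the node after w is never reached on this path, so it doesn't affect the outcome.)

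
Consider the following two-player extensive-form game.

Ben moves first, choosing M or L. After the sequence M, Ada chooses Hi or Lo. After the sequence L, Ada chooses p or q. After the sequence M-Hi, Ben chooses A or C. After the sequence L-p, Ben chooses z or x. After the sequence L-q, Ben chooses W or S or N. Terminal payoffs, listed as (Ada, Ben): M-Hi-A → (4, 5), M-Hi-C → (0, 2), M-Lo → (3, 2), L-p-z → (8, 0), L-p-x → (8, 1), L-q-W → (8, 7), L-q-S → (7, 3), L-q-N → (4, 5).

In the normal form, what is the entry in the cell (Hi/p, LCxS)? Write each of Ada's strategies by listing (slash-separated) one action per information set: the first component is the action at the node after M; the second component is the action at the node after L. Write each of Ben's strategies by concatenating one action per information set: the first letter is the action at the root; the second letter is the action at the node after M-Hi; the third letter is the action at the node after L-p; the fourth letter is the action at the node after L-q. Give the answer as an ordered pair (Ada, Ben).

Trace the play path from the root:
  Ben plays L
  Ada plays p at [L]
  Ben plays x at [L-p]
→ terminal payoff (8, 1).
(Ada's choice at the node after M is never reached on this path, so it doesn't affect the outcome.)

(8, 1)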